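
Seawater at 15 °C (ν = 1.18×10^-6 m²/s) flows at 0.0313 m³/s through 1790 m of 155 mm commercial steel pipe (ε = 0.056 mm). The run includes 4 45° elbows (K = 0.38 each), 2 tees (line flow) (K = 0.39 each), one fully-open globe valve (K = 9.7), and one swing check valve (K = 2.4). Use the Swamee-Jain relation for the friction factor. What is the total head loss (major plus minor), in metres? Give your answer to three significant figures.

V = 4Q/(πD²) = 1.659 m/s; V²/2g = 0.1402 m
Re = 2.18×10^5, ε/D = 3.61×10^-4 → f = 0.01800 (Swamee-Jain)
Major: h_f = f(L/D)·V²/2g = 0.01800·11548·0.1402 = 29.16 m
Minor: ΣK = 14.4; h_m = ΣK·V²/2g = 2.020 m
Total H_L = 29.16 + 2.020 = 31.18 m

H_L ≈ 31.2 m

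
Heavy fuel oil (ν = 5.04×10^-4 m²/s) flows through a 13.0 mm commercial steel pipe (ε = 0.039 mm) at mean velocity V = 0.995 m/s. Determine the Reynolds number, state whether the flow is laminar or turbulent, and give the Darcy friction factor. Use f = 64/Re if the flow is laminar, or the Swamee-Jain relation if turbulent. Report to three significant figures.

Re = VD/ν = 0.9950·0.0130/5.04×10^-4 = 25.7
Re < 2300 → laminar → f = 64/Re = 2.494

Re ≈ 25.7; laminar; f = 64/Re ≈ 2.49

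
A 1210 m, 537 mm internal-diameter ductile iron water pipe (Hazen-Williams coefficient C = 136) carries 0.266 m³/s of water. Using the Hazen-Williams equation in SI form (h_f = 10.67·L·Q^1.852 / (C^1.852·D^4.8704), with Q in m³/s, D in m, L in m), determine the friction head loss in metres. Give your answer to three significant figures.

h_f ≈ 2.57 m

h_f = 10.67·1210·0.266^1.852 / (136^1.852·0.537^4.8704) = 2.568 m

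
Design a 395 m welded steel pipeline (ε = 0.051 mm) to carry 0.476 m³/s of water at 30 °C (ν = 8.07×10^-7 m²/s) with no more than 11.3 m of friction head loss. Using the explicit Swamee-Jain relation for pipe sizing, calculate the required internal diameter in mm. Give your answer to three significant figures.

D ≈ 391 mm

Swamee-Jain (Type III): D = 0.66·[ε^1.25·(LQ²/(gh_f))^4.75 + ν·Q^9.4·(L/(gh_f))^5.2]^0.04
LQ²/(gh_f) = 0.8074; L/(gh_f) = 3.563
Term 1 = ε^1.25·(…)^4.75 = 1.56×10^-6; Term 2 = ν·Q^9.4·(…)^5.2 = 5.57×10^-7
D = 0.66·(1.56×10^-6 + 5.57×10^-7)^0.04 = 0.3914 m = 391 mm
Check: V = 3.96 m/s, Re = 1.92×10^6, f = 0.01340, h_f = 10.8 m ≈ 11.3 m ✓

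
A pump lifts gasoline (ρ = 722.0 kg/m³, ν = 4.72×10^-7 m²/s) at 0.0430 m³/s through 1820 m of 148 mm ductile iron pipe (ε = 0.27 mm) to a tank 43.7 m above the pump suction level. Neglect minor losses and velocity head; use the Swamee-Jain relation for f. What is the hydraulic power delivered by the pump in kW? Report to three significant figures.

P_hyd ≈ 41.0 kW

V = 4Q/(πD²) = 2.500 m/s; Re = 7.84×10^5; ε/D = 0.00182; f = 0.02320
h_f = f(L/D)V²/2g = 90.84 m
Total head H = z + h_f = 43.7 + 90.84 = 134.5 m
P_hyd = ρgQH = 722.0·9.81·0.0430·134.5 = 40.98 kW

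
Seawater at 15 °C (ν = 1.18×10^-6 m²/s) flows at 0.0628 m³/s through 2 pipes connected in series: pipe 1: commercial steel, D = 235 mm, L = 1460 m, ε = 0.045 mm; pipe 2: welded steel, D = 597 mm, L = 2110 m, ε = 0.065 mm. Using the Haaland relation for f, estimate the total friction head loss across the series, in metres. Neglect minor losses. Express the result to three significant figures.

Pipe 1: V = 1.448 m/s, Re = 2.88×10^5, ε/D = 1.91×10^-4, f = 0.01607, h_1 = f(L/D)V²/2g = 10.67 m
Pipe 2: V = 0.2243 m/s, Re = 1.14×10^5, ε/D = 1.09×10^-4, f = 0.01789, h_2 = f(L/D)V²/2g = 0.1622 m
Series → Q common, losses add: H = Σh = 10.83 m

H ≈ 10.8 m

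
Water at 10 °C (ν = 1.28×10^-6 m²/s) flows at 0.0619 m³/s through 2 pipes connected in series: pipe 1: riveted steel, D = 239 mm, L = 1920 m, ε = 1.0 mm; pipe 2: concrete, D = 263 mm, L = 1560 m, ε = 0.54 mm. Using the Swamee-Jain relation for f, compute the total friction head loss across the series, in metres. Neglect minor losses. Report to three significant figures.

Pipe 1: V = 1.380 m/s, Re = 2.58×10^5, ε/D = 0.00418, f = 0.02936, h_1 = f(L/D)V²/2g = 22.89 m
Pipe 2: V = 1.139 m/s, Re = 2.34×10^5, ε/D = 0.00205, f = 0.02450, h_2 = f(L/D)V²/2g = 9.617 m
Series → Q common, losses add: H = Σh = 32.51 m

H ≈ 32.5 m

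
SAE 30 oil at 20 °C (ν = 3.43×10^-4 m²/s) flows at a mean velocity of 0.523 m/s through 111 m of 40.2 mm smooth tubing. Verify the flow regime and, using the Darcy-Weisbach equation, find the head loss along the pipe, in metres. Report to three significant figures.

Re = VD/ν = 0.523·0.04020/3.43×10^-4 = 61.3 → laminar (Re < 2300)
f = 64/Re = 1.044
h_f = f(L/D)V²/(2g) = 1.044·(111/0.04020)·0.523²/(2·9.81) = 40.19 m

h_f ≈ 40.2 m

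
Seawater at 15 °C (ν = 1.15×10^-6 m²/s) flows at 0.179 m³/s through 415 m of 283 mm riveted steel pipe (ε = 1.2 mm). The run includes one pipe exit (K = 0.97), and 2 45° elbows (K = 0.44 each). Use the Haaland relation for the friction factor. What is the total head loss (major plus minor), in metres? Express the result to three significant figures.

H_L ≈ 18.4 m

V = 4Q/(πD²) = 2.846 m/s; V²/2g = 0.4127 m
Re = 7.00×10^5, ε/D = 0.00424 → f = 0.02910 (Haaland)
Major: h_f = f(L/D)·V²/2g = 0.02910·1466·0.4127 = 17.62 m
Minor: ΣK = 1.85; h_m = ΣK·V²/2g = 0.7636 m
Total H_L = 17.62 + 0.7636 = 18.38 m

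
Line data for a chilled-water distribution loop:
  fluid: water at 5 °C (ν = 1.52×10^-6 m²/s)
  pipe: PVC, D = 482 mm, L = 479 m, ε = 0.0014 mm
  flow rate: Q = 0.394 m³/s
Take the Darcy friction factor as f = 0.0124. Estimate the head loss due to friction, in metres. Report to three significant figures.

V = 4Q/(πD²) = 4·0.394/(π·0.482²) = 2.159 m/s
h_f = f(L/D)V²/(2g) = 0.01240·(479/0.482)·2.159²/(2·9.81) = 2.928 m

h_f ≈ 2.93 m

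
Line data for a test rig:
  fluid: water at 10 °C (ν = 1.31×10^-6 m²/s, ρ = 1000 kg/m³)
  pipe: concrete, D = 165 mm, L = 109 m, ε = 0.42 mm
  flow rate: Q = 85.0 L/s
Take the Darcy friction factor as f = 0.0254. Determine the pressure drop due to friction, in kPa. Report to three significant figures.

V = 4Q/(πD²) = 4·0.0850/(π·0.165²) = 3.975 m/s
h_f = f(L/D)V²/(2g) = 0.02540·(109/0.165)·3.975²/(2·9.81) = 13.51 m
Δp = ρg·h_f = 1000·9.81·13.51 = 132.6 kPa

Δp ≈ 133 kPa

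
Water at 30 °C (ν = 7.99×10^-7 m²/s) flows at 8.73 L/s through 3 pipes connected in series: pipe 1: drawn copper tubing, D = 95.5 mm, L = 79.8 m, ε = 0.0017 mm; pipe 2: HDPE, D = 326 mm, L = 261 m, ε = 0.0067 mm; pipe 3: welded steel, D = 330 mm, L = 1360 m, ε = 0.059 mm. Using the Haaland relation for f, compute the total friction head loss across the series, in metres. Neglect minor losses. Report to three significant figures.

Pipe 1: V = 1.219 m/s, Re = 1.46×10^5, ε/D = 1.78×10^-5, f = 0.01659, h_1 = f(L/D)V²/2g = 1.050 m
Pipe 2: V = 0.1046 m/s, Re = 4.27×10^4, ε/D = 2.06×10^-5, f = 0.02152, h_2 = f(L/D)V²/2g = 0.009605 m
Pipe 3: V = 0.1021 m/s, Re = 4.22×10^4, ε/D = 1.79×10^-4, f = 0.02201, h_3 = f(L/D)V²/2g = 0.04816 m
Series → Q common, losses add: H = Σh = 1.107 m

H ≈ 1.11 m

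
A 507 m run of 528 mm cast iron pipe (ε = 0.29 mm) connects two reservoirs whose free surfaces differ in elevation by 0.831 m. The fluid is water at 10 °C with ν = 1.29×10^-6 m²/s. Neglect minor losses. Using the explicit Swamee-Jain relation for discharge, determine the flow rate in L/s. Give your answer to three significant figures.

Swamee-Jain (Type II): Q = -0.965·√(gD⁵h_f/L)·ln[ε/(3.7D) + √(3.17ν²L/(gD³h_f))]
√(gD⁵h_f/L) = √(9.81·0.528⁵·0.831/507) = 0.02569
ε/(3.7D) = 1.48×10^-4; √(3.17ν²L/(gD³h_f)) = 4.72×10^-5
Q = -0.965·0.02569·ln(1.957×10^-4) = 0.2117 m³/s
Check: V = 0.967 m/s, Re = 3.96×10^5, f = 0.01829, h_f = 0.837 m ≈ 0.831 m ✓

Q ≈ 212 L/s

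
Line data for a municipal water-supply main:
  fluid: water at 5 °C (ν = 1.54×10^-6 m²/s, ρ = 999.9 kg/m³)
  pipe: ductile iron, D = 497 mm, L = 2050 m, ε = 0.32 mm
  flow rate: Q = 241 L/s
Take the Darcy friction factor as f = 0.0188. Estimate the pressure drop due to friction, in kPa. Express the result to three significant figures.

V = 4Q/(πD²) = 4·0.241/(π·0.497²) = 1.242 m/s
h_f = f(L/D)V²/(2g) = 0.01880·(2050/0.497)·1.242²/(2·9.81) = 6.099 m
Δp = ρg·h_f = 999.9·9.81·6.099 = 59.83 kPa

Δp ≈ 59.8 kPa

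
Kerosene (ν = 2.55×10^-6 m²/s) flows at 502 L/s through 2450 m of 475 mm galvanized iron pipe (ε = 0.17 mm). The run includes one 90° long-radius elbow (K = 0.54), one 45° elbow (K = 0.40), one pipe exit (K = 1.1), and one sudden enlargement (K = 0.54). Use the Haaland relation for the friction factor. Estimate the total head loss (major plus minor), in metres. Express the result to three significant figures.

H_L ≈ 36.0 m

V = 4Q/(πD²) = 2.833 m/s; V²/2g = 0.4090 m
Re = 5.28×10^5, ε/D = 3.58×10^-4 → f = 0.01655 (Haaland)
Major: h_f = f(L/D)·V²/2g = 0.01655·5158·0.4090 = 34.92 m
Minor: ΣK = 2.58; h_m = ΣK·V²/2g = 1.055 m
Total H_L = 34.92 + 1.055 = 35.98 m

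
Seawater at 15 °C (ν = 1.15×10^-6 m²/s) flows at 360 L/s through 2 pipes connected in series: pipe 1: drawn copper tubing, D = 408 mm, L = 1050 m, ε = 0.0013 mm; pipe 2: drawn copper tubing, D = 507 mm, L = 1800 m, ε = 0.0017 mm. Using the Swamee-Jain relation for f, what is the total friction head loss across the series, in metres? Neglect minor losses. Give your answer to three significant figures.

H ≈ 18.7 m

Pipe 1: V = 2.754 m/s, Re = 9.77×10^5, ε/D = 3.19×10^-6, f = 0.01173, h_1 = f(L/D)V²/2g = 11.67 m
Pipe 2: V = 1.783 m/s, Re = 7.86×10^5, ε/D = 3.35×10^-6, f = 0.01216, h_2 = f(L/D)V²/2g = 6.999 m
Series → Q common, losses add: H = Σh = 18.67 m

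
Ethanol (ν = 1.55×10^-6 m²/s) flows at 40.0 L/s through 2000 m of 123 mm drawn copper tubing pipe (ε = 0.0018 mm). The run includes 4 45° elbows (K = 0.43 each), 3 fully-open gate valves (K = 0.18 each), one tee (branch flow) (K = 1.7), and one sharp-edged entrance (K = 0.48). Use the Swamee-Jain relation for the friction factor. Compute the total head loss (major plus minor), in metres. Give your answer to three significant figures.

H_L ≈ 142 m

V = 4Q/(πD²) = 3.366 m/s; V²/2g = 0.5776 m
Re = 2.67×10^5, ε/D = 1.46×10^-5 → f = 0.01485 (Swamee-Jain)
Major: h_f = f(L/D)·V²/2g = 0.01485·16260·0.5776 = 139.5 m
Minor: ΣK = 4.44; h_m = ΣK·V²/2g = 2.565 m
Total H_L = 139.5 + 2.565 = 142.0 m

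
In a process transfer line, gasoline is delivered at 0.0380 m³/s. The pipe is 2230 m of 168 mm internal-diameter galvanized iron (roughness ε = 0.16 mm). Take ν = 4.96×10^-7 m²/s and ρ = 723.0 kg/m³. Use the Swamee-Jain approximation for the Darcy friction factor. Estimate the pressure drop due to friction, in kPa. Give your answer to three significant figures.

V = 4Q/(πD²) = 4·0.0380/(π·0.168²) = 1.714 m/s
Re = VD/ν = 1.714·0.168/4.96×10^-7 = 5.81×10^5 → turbulent
ε/D = 0.16/168 = 9.52×10^-4
Swamee-Jain: f = 0.02006
h_f = f(L/D)V²/(2g) = 0.02006·(2230/0.168)·1.714²/(2·9.81) = 39.87 m
Δp = ρg·h_f = 723.0·9.81·39.87 = 282.8 kPa

Δp ≈ 283 kPa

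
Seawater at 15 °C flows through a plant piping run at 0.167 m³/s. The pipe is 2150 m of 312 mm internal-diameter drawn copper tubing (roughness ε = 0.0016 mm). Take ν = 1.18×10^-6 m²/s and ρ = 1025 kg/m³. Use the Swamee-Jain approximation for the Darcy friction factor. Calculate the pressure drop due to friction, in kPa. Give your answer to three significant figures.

V = 4Q/(πD²) = 4·0.167/(π·0.312²) = 2.184 m/s
Re = VD/ν = 2.184·0.312/1.18×10^-6 = 5.78×10^5 → turbulent
ε/D = 0.0016/312 = 5.13×10^-6
Swamee-Jain: f = 0.01285
h_f = f(L/D)V²/(2g) = 0.01285·(2150/0.312)·2.184²/(2·9.81) = 21.53 m
Δp = ρg·h_f = 1025·9.81·21.53 = 216.5 kPa

Δp ≈ 217 kPa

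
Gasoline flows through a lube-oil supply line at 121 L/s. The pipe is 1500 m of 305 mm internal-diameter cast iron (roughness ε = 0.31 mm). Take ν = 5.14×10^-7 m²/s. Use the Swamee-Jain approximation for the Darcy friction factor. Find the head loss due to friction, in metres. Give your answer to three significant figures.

h_f ≈ 13.8 m

V = 4Q/(πD²) = 4·0.121/(π·0.305²) = 1.656 m/s
Re = VD/ν = 1.656·0.305/5.14×10^-7 = 9.83×10^5 → turbulent
ε/D = 0.31/305 = 0.00102
Swamee-Jain: f = 0.02011
h_f = f(L/D)V²/(2g) = 0.02011·(1500/0.305)·1.656²/(2·9.81) = 13.83 m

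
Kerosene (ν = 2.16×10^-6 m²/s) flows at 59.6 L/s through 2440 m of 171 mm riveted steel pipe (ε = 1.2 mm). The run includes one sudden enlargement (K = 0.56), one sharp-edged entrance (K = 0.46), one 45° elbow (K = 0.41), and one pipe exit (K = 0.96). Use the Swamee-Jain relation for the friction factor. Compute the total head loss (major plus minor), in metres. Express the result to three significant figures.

V = 4Q/(πD²) = 2.595 m/s; V²/2g = 0.3433 m
Re = 2.05×10^5, ε/D = 0.00702 → f = 0.03427 (Swamee-Jain)
Major: h_f = f(L/D)·V²/2g = 0.03427·14269·0.3433 = 167.9 m
Minor: ΣK = 2.39; h_m = ΣK·V²/2g = 0.8204 m
Total H_L = 167.9 + 0.8204 = 168.7 m

H_L ≈ 169 m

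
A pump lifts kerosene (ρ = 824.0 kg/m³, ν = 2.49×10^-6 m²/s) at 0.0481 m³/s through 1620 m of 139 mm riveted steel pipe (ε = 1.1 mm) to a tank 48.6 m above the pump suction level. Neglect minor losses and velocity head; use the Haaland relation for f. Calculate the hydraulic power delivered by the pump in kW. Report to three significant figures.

V = 4Q/(πD²) = 3.170 m/s; Re = 1.77×10^5; ε/D = 0.00791; f = 0.03551
h_f = f(L/D)V²/2g = 211.9 m
Total head H = z + h_f = 48.6 + 211.9 = 260.5 m
P_hyd = ρgQH = 824.0·9.81·0.0481·260.5 = 101.3 kW

P_hyd ≈ 101 kW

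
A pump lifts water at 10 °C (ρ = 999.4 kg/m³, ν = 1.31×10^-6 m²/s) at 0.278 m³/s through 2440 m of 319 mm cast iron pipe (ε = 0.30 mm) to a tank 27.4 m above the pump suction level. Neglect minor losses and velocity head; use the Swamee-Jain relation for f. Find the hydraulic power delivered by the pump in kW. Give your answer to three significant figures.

V = 4Q/(πD²) = 3.478 m/s; Re = 8.47×10^5; ε/D = 9.40×10^-4; f = 0.01982
h_f = f(L/D)V²/2g = 93.48 m
Total head H = z + h_f = 27.4 + 93.48 = 120.9 m
P_hyd = ρgQH = 999.4·9.81·0.278·120.9 = 329.5 kW

P_hyd ≈ 329 kW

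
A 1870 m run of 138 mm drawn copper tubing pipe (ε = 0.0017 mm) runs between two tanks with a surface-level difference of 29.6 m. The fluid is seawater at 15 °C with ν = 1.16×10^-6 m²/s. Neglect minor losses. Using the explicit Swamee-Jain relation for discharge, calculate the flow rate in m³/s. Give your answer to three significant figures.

Q ≈ 0.0246 m³/s

Swamee-Jain (Type II): Q = -0.965·√(gD⁵h_f/L)·ln[ε/(3.7D) + √(3.17ν²L/(gD³h_f))]
√(gD⁵h_f/L) = √(9.81·0.138⁵·29.6/1870) = 0.002788
ε/(3.7D) = 3.33×10^-6; √(3.17ν²L/(gD³h_f)) = 1.02×10^-4
Q = -0.965·0.002788·ln(1.056×10^-4) = 0.02463 m³/s
Check: V = 1.65 m/s, Re = 1.96×10^5, f = 0.01571, h_f = 29.4 m ≈ 29.6 m ✓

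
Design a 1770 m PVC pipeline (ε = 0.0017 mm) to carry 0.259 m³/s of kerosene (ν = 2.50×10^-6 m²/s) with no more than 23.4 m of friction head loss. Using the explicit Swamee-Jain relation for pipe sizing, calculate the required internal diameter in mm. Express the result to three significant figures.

D ≈ 363 mm

Swamee-Jain (Type III): D = 0.66·[ε^1.25·(LQ²/(gh_f))^4.75 + ν·Q^9.4·(L/(gh_f))^5.2]^0.04
LQ²/(gh_f) = 0.5172; L/(gh_f) = 7.711
Term 1 = ε^1.25·(…)^4.75 = 2.68×10^-9; Term 2 = ν·Q^9.4·(…)^5.2 = 3.13×10^-7
D = 0.66·(2.68×10^-9 + 3.13×10^-7)^0.04 = 0.3627 m = 363 mm
Check: V = 2.51 m/s, Re = 3.64×10^5, f = 0.01393, h_f = 21.8 m ≈ 23.4 m ✓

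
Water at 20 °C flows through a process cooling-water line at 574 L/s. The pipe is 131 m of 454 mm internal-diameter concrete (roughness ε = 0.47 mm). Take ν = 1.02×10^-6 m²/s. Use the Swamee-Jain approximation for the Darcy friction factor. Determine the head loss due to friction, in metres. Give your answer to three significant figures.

V = 4Q/(πD²) = 4·0.574/(π·0.454²) = 3.546 m/s
Re = VD/ν = 3.546·0.454/1.02×10^-6 = 1.58×10^6 → turbulent
ε/D = 0.47/454 = 0.00104
Swamee-Jain: f = 0.02006
h_f = f(L/D)V²/(2g) = 0.02006·(131/0.454)·3.546²/(2·9.81) = 3.709 m

h_f ≈ 3.71 m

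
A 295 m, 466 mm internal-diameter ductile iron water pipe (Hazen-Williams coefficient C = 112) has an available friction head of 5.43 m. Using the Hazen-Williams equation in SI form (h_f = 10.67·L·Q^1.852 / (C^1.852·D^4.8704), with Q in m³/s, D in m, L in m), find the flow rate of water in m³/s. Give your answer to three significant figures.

Rearranging: Q = [h_f·C^1.852·D^4.8704 / (10.67·L)]^(1/1.852)
Q = [5.43·112^1.852·0.466^4.8704 / (10.67·295)]^0.540 = 0.4843 m³/s

Q ≈ 0.484 m³/s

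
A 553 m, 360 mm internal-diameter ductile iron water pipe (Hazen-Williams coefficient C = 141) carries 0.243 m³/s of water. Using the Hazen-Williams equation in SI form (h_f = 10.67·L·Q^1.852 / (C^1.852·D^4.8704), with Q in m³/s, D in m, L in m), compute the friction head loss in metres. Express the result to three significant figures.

h_f ≈ 6.51 m

h_f = 10.67·553·0.243^1.852 / (141^1.852·0.360^4.8704) = 6.511 m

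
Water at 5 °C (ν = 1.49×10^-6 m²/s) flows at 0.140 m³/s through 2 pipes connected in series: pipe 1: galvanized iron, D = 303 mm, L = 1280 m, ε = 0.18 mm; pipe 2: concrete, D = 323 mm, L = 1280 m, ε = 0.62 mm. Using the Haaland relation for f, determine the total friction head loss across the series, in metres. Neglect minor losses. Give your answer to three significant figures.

H ≈ 28.8 m

Pipe 1: V = 1.942 m/s, Re = 3.95×10^5, ε/D = 5.94×10^-4, f = 0.01833, h_1 = f(L/D)V²/2g = 14.88 m
Pipe 2: V = 1.709 m/s, Re = 3.70×10^5, ε/D = 0.00192, f = 0.02366, h_2 = f(L/D)V²/2g = 13.95 m
Series → Q common, losses add: H = Σh = 28.83 m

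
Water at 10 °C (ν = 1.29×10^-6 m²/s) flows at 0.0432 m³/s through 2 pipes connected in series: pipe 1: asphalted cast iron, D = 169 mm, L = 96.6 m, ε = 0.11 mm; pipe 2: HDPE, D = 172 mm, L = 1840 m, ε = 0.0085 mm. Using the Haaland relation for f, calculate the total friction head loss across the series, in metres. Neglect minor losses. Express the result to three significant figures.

Pipe 1: V = 1.926 m/s, Re = 2.52×10^5, ε/D = 6.51×10^-4, f = 0.01909, h_1 = f(L/D)V²/2g = 2.063 m
Pipe 2: V = 1.859 m/s, Re = 2.48×10^5, ε/D = 4.94×10^-5, f = 0.01525, h_2 = f(L/D)V²/2g = 28.74 m
Series → Q common, losses add: H = Σh = 30.81 m

H ≈ 30.8 m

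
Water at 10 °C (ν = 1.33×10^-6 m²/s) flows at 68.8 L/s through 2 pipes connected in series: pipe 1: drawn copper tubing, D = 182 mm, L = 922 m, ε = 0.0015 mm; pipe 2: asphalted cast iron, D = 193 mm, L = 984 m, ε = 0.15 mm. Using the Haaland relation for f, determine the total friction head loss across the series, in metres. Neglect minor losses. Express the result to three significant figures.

Pipe 1: V = 2.645 m/s, Re = 3.62×10^5, ε/D = 8.24×10^-6, f = 0.01393, h_1 = f(L/D)V²/2g = 25.15 m
Pipe 2: V = 2.352 m/s, Re = 3.41×10^5, ε/D = 7.77×10^-4, f = 0.01941, h_2 = f(L/D)V²/2g = 27.90 m
Series → Q common, losses add: H = Σh = 53.05 m

H ≈ 53.0 m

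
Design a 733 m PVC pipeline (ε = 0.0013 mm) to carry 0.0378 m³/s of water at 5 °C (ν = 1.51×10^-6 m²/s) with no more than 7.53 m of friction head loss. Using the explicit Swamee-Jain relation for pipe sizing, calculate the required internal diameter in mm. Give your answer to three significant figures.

Swamee-Jain (Type III): D = 0.66·[ε^1.25·(LQ²/(gh_f))^4.75 + ν·Q^9.4·(L/(gh_f))^5.2]^0.04
LQ²/(gh_f) = 0.01418; L/(gh_f) = 9.923
Term 1 = ε^1.25·(…)^4.75 = 7.29×10^-17; Term 2 = ν·Q^9.4·(…)^5.2 = 9.77×10^-15
D = 0.66·(7.29×10^-17 + 9.77×10^-15)^0.04 = 0.1817 m = 182 mm
Check: V = 1.46 m/s, Re = 1.75×10^5, f = 0.01600, h_f = 7.00 m ≈ 7.53 m ✓

D ≈ 182 mm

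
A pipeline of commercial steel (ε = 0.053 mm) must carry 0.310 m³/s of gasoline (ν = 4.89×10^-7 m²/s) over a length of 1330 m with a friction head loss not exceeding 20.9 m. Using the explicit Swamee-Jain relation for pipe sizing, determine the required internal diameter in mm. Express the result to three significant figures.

D ≈ 372 mm

Swamee-Jain (Type III): D = 0.66·[ε^1.25·(LQ²/(gh_f))^4.75 + ν·Q^9.4·(L/(gh_f))^5.2]^0.04
LQ²/(gh_f) = 0.6234; L/(gh_f) = 6.487
Term 1 = ε^1.25·(…)^4.75 = 4.79×10^-7; Term 2 = ν·Q^9.4·(…)^5.2 = 1.35×10^-7
D = 0.66·(4.79×10^-7 + 1.35×10^-7)^0.04 = 0.3725 m = 372 mm
Check: V = 2.85 m/s, Re = 2.17×10^6, f = 0.01351, h_f = 19.9 m ≈ 20.9 m ✓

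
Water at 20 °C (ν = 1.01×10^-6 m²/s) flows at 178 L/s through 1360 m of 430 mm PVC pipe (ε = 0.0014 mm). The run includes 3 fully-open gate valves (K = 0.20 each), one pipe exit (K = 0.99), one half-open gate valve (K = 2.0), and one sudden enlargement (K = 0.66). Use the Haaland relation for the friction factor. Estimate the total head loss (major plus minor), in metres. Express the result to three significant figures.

V = 4Q/(πD²) = 1.226 m/s; V²/2g = 0.07658 m
Re = 5.22×10^5, ε/D = 3.26×10^-6 → f = 0.01300 (Haaland)
Major: h_f = f(L/D)·V²/2g = 0.01300·3163·0.07658 = 3.149 m
Minor: ΣK = 4.25; h_m = ΣK·V²/2g = 0.3254 m
Total H_L = 3.149 + 0.3254 = 3.474 m

H_L ≈ 3.47 m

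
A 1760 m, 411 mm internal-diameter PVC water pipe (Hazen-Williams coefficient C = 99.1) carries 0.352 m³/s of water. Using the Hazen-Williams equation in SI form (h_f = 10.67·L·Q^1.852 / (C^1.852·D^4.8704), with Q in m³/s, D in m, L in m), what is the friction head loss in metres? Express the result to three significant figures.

h_f = 10.67·1760·0.352^1.852 / (99.1^1.852·0.411^4.8704) = 41.48 m

h_f ≈ 41.5 m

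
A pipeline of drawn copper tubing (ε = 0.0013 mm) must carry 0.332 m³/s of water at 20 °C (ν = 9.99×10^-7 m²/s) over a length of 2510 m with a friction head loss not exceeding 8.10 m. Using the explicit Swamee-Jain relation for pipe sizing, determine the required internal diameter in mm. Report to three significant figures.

Swamee-Jain (Type III): D = 0.66·[ε^1.25·(LQ²/(gh_f))^4.75 + ν·Q^9.4·(L/(gh_f))^5.2]^0.04
LQ²/(gh_f) = 3.482; L/(gh_f) = 31.59
Term 1 = ε^1.25·(…)^4.75 = 1.64×10^-5; Term 2 = ν·Q^9.4·(…)^5.2 = 0.00198
D = 0.66·(1.64×10^-5 + 0.00198)^0.04 = 0.5147 m = 515 mm
Check: V = 1.60 m/s, Re = 8.22×10^5, f = 0.01206, h_f = 7.63 m ≈ 8.10 m ✓

D ≈ 515 mm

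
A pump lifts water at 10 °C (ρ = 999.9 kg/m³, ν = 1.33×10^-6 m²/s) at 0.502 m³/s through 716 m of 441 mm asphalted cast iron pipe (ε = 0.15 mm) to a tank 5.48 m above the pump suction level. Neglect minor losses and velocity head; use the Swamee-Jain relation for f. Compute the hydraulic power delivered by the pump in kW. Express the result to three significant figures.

V = 4Q/(πD²) = 3.287 m/s; Re = 1.09×10^6; ε/D = 3.40×10^-4; f = 0.01605
h_f = f(L/D)V²/2g = 14.35 m
Total head H = z + h_f = 5.48 + 14.35 = 19.83 m
P_hyd = ρgQH = 999.9·9.81·0.502·19.83 = 97.63 kW

P_hyd ≈ 97.6 kW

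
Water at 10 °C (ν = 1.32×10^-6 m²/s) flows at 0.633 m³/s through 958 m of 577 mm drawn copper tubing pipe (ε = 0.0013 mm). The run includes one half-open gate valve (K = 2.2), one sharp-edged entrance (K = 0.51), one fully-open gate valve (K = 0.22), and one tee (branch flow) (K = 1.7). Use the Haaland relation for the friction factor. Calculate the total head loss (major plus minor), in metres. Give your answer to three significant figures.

H_L ≈ 7.09 m

V = 4Q/(πD²) = 2.421 m/s; V²/2g = 0.2987 m
Re = 1.06×10^6, ε/D = 2.25×10^-6 → f = 0.01151 (Haaland)
Major: h_f = f(L/D)·V²/2g = 0.01151·1660·0.2987 = 5.710 m
Minor: ΣK = 4.63; h_m = ΣK·V²/2g = 1.383 m
Total H_L = 5.710 + 1.383 = 7.093 m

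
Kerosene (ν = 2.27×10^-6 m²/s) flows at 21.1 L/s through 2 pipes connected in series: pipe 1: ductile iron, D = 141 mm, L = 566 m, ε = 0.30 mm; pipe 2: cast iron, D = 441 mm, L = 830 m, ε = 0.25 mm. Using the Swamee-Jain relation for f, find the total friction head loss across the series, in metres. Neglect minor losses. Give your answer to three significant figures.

Pipe 1: V = 1.351 m/s, Re = 8.39×10^4, ε/D = 0.00213, f = 0.02595, h_1 = f(L/D)V²/2g = 9.696 m
Pipe 2: V = 0.1381 m/s, Re = 2.68×10^4, ε/D = 5.67×10^-4, f = 0.02557, h_2 = f(L/D)V²/2g = 0.04680 m
Series → Q common, losses add: H = Σh = 9.743 m

H ≈ 9.74 m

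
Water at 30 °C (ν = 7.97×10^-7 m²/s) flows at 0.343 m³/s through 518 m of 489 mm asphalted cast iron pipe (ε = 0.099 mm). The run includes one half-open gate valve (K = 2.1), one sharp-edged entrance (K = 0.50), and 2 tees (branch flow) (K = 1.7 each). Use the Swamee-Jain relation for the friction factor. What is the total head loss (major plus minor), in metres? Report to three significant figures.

V = 4Q/(πD²) = 1.826 m/s; V²/2g = 0.1700 m
Re = 1.12×10^6, ε/D = 2.02×10^-4 → f = 0.01471 (Swamee-Jain)
Major: h_f = f(L/D)·V²/2g = 0.01471·1059·0.1700 = 2.649 m
Minor: ΣK = 6.00; h_m = ΣK·V²/2g = 1.020 m
Total H_L = 2.649 + 1.020 = 3.669 m

H_L ≈ 3.67 m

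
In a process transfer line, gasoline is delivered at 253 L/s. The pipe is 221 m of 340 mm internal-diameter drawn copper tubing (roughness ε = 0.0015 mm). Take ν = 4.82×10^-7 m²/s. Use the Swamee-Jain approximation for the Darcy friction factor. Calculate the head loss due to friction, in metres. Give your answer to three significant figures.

h_f ≈ 2.72 m

V = 4Q/(πD²) = 4·0.253/(π·0.340²) = 2.787 m/s
Re = VD/ν = 2.787·0.340/4.82×10^-7 = 1.97×10^6 → turbulent
ε/D = 0.0015/340 = 4.41×10^-6
Swamee-Jain: f = 0.01056
h_f = f(L/D)V²/(2g) = 0.01056·(221/0.340)·2.787²/(2·9.81) = 2.717 m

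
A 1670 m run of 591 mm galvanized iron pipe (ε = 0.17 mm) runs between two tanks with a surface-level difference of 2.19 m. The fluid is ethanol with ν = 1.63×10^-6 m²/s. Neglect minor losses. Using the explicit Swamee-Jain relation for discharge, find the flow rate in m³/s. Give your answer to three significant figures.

Swamee-Jain (Type II): Q = -0.965·√(gD⁵h_f/L)·ln[ε/(3.7D) + √(3.17ν²L/(gD³h_f))]
√(gD⁵h_f/L) = √(9.81·0.591⁵·2.19/1670) = 0.03046
ε/(3.7D) = 7.77×10^-5; √(3.17ν²L/(gD³h_f)) = 5.63×10^-5
Q = -0.965·0.03046·ln(1.341×10^-4) = 0.2621 m³/s
Check: V = 0.955 m/s, Re = 3.46×10^5, f = 0.01675, h_f = 2.20 m ≈ 2.19 m ✓

Q ≈ 0.262 m³/s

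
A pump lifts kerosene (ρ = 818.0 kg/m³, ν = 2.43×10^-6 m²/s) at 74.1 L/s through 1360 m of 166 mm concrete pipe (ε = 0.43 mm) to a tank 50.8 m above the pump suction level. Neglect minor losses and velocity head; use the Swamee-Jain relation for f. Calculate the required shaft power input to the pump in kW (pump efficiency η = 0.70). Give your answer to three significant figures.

V = 4Q/(πD²) = 3.424 m/s; Re = 2.34×10^5; ε/D = 0.00259; f = 0.02592
h_f = f(L/D)V²/2g = 126.9 m
Total head H = z + h_f = 50.8 + 126.9 = 177.7 m
P_hyd = ρgQH = 818.0·9.81·0.0741·177.7 = 105.7 kW
P_shaft = P_hyd/η = 105.7/0.70 = 151.0 kW

P_shaft ≈ 151 kW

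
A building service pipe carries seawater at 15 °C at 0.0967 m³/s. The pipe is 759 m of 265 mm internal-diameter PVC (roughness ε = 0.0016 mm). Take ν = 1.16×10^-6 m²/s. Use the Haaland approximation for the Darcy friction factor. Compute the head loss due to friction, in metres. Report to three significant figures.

h_f ≈ 6.13 m

V = 4Q/(πD²) = 4·0.0967/(π·0.265²) = 1.753 m/s
Re = VD/ν = 1.753·0.265/1.16×10^-6 = 4.01×10^5 → turbulent
ε/D = 0.0016/265 = 6.04×10^-6
Haaland: f = 0.01365
h_f = f(L/D)V²/(2g) = 0.01365·(759/0.265)·1.753²/(2·9.81) = 6.127 m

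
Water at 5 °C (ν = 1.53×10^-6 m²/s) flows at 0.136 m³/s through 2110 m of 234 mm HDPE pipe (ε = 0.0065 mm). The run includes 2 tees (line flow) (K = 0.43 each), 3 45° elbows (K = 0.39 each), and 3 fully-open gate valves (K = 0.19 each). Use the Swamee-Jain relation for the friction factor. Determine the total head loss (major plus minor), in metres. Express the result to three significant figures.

H_L ≈ 63.8 m

V = 4Q/(πD²) = 3.162 m/s; V²/2g = 0.5097 m
Re = 4.84×10^5, ε/D = 2.78×10^-5 → f = 0.01359 (Swamee-Jain)
Major: h_f = f(L/D)·V²/2g = 0.01359·9017·0.5097 = 62.47 m
Minor: ΣK = 2.60; h_m = ΣK·V²/2g = 1.325 m
Total H_L = 62.47 + 1.325 = 63.80 m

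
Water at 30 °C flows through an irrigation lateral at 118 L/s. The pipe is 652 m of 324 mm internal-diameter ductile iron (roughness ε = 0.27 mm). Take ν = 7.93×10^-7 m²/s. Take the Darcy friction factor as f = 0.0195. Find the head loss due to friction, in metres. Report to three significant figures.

h_f ≈ 4.10 m

V = 4Q/(πD²) = 4·0.118/(π·0.324²) = 1.431 m/s
h_f = f(L/D)V²/(2g) = 0.01950·(652/0.324)·1.431²/(2·9.81) = 4.097 m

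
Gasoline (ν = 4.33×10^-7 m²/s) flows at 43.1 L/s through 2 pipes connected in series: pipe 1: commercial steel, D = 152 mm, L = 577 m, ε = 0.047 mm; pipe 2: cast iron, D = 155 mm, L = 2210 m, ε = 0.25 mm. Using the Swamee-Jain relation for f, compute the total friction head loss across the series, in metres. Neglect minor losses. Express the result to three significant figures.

H ≈ 103 m

Pipe 1: V = 2.375 m/s, Re = 8.34×10^5, ε/D = 3.09×10^-4, f = 0.01597, h_1 = f(L/D)V²/2g = 17.43 m
Pipe 2: V = 2.284 m/s, Re = 8.18×10^5, ε/D = 0.00161, f = 0.02249, h_2 = f(L/D)V²/2g = 85.27 m
Series → Q common, losses add: H = Σh = 102.7 m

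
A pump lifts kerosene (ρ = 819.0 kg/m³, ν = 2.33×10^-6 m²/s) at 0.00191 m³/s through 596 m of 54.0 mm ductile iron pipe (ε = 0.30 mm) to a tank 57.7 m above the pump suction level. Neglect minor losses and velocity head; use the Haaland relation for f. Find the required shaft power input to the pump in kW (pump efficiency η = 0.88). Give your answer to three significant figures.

V = 4Q/(πD²) = 0.8340 m/s; Re = 1.93×10^4; ε/D = 0.00556; f = 0.03518
h_f = f(L/D)V²/2g = 13.76 m
Total head H = z + h_f = 57.7 + 13.76 = 71.46 m
P_hyd = ρgQH = 819.0·9.81·0.00191·71.46 = 1.097 kW
P_shaft = P_hyd/η = 1.097/0.88 = 1.246 kW

P_shaft ≈ 1.25 kW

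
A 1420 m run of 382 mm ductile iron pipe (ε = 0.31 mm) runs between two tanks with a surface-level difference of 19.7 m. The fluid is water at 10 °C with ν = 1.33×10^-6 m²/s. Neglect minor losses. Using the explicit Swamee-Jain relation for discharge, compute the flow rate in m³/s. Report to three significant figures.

Q ≈ 0.267 m³/s

Swamee-Jain (Type II): Q = -0.965·√(gD⁵h_f/L)·ln[ε/(3.7D) + √(3.17ν²L/(gD³h_f))]
√(gD⁵h_f/L) = √(9.81·0.382⁵·19.7/1420) = 0.03327
ε/(3.7D) = 2.19×10^-4; √(3.17ν²L/(gD³h_f)) = 2.72×10^-5
Q = -0.965·0.03327·ln(2.465×10^-4) = 0.2668 m³/s
Check: V = 2.33 m/s, Re = 6.69×10^5, f = 0.01931, h_f = 19.8 m ≈ 19.7 m ✓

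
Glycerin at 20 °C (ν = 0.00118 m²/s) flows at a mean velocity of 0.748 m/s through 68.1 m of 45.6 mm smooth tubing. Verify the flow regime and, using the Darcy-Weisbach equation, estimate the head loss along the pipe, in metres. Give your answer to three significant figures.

Re = VD/ν = 0.748·0.04560/0.00118 = 28.9 → laminar (Re < 2300)
f = 64/Re = 2.214
h_f = f(L/D)V²/(2g) = 2.214·(68.1/0.04560)·0.748²/(2·9.81) = 94.29 m

h_f ≈ 94.3 m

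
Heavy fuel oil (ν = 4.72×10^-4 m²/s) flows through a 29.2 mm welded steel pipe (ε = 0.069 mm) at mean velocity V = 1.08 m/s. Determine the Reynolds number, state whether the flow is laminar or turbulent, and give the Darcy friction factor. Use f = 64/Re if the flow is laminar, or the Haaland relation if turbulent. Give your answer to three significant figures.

Re = VD/ν = 1.080·0.0292/4.72×10^-4 = 66.8
Re < 2300 → laminar → f = 64/Re = 0.9579

Re ≈ 66.8; laminar; f = 64/Re ≈ 0.958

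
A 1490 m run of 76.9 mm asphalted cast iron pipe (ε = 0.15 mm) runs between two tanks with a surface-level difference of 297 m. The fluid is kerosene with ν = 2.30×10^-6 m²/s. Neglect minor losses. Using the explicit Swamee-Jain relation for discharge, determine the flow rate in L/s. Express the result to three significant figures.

Swamee-Jain (Type II): Q = -0.965·√(gD⁵h_f/L)·ln[ε/(3.7D) + √(3.17ν²L/(gD³h_f))]
√(gD⁵h_f/L) = √(9.81·0.0769⁵·297/1490) = 0.002293
ε/(3.7D) = 5.27×10^-4; √(3.17ν²L/(gD³h_f)) = 1.37×10^-4
Q = -0.965·0.002293·ln(6.645×10^-4) = 0.01619 m³/s
Check: V = 3.49 m/s, Re = 1.17×10^5, f = 0.02497, h_f = 300 m ≈ 297 m ✓

Q ≈ 16.2 L/s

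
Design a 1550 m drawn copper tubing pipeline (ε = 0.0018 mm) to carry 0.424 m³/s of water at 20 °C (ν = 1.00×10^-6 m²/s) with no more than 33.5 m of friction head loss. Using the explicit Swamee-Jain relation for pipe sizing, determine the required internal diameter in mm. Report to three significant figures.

D ≈ 380 mm

Swamee-Jain (Type III): D = 0.66·[ε^1.25·(LQ²/(gh_f))^4.75 + ν·Q^9.4·(L/(gh_f))^5.2]^0.04
LQ²/(gh_f) = 0.8479; L/(gh_f) = 4.716
Term 1 = ε^1.25·(…)^4.75 = 3.01×10^-8; Term 2 = ν·Q^9.4·(…)^5.2 = 1.00×10^-6
D = 0.66·(3.01×10^-8 + 1.00×10^-6)^0.04 = 0.3802 m = 380 mm
Check: V = 3.73 m/s, Re = 1.42×10^6, f = 0.01110, h_f = 32.1 m ≈ 33.5 m ✓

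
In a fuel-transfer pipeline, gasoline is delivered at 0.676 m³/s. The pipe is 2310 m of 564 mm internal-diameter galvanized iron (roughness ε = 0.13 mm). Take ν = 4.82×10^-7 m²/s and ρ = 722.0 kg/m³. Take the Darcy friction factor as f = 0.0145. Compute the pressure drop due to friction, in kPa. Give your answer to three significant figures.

Δp ≈ 157 kPa

V = 4Q/(πD²) = 4·0.676/(π·0.564²) = 2.706 m/s
h_f = f(L/D)V²/(2g) = 0.01450·(2310/0.564)·2.706²/(2·9.81) = 22.16 m
Δp = ρg·h_f = 722.0·9.81·22.16 = 157.0 kPa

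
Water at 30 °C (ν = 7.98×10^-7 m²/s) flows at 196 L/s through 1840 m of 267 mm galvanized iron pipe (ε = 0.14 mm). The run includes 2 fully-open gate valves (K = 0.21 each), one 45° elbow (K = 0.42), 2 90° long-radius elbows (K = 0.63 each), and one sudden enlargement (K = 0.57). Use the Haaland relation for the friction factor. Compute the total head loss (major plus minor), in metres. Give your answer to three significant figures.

H_L ≈ 76.0 m

V = 4Q/(πD²) = 3.501 m/s; V²/2g = 0.6246 m
Re = 1.17×10^6, ε/D = 5.24×10^-4 → f = 0.01728 (Haaland)
Major: h_f = f(L/D)·V²/2g = 0.01728·6891·0.6246 = 74.37 m
Minor: ΣK = 2.67; h_m = ΣK·V²/2g = 1.668 m
Total H_L = 74.37 + 1.668 = 76.03 m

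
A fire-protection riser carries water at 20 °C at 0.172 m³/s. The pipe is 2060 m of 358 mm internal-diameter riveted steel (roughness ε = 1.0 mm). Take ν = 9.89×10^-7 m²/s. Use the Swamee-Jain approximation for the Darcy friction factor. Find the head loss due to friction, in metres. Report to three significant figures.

h_f ≈ 22.2 m

V = 4Q/(πD²) = 4·0.172/(π·0.358²) = 1.709 m/s
Re = VD/ν = 1.709·0.358/9.89×10^-7 = 6.19×10^5 → turbulent
ε/D = 1.0/358 = 0.00279
Swamee-Jain: f = 0.02598
h_f = f(L/D)V²/(2g) = 0.02598·(2060/0.358)·1.709²/(2·9.81) = 22.24 m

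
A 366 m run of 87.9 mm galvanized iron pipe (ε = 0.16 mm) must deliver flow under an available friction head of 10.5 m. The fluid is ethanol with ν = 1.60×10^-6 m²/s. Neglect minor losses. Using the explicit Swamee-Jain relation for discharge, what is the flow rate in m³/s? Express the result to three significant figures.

Swamee-Jain (Type II): Q = -0.965·√(gD⁵h_f/L)·ln[ε/(3.7D) + √(3.17ν²L/(gD³h_f))]
√(gD⁵h_f/L) = √(9.81·0.0879⁵·10.5/366) = 0.001215
ε/(3.7D) = 4.92×10^-4; √(3.17ν²L/(gD³h_f)) = 2.06×10^-4
Q = -0.965·0.001215·ln(6.980×10^-4) = 0.008522 m³/s
Check: V = 1.40 m/s, Re = 7.72×10^4, f = 0.02532, h_f = 10.6 m ≈ 10.5 m ✓

Q ≈ 0.00852 m³/s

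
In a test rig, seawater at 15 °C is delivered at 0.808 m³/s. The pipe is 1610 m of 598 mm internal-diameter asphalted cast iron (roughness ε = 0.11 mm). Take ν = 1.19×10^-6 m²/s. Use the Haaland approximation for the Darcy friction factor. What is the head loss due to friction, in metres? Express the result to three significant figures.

V = 4Q/(πD²) = 4·0.808/(π·0.598²) = 2.877 m/s
Re = VD/ν = 2.877·0.598/1.19×10^-6 = 1.45×10^6 → turbulent
ε/D = 0.11/598 = 1.84×10^-4
Haaland: f = 0.01417
h_f = f(L/D)V²/(2g) = 0.01417·(1610/0.598)·2.877²/(2·9.81) = 16.09 m

h_f ≈ 16.1 m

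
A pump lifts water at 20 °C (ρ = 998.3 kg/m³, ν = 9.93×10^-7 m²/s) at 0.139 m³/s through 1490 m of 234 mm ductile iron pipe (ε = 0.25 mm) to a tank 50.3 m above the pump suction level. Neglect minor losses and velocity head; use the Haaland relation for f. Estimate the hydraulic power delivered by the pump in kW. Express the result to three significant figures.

V = 4Q/(πD²) = 3.232 m/s; Re = 7.62×10^5; ε/D = 0.00107; f = 0.02033
h_f = f(L/D)V²/2g = 68.92 m
Total head H = z + h_f = 50.3 + 68.92 = 119.2 m
P_hyd = ρgQH = 998.3·9.81·0.139·119.2 = 162.3 kW

P_hyd ≈ 162 kW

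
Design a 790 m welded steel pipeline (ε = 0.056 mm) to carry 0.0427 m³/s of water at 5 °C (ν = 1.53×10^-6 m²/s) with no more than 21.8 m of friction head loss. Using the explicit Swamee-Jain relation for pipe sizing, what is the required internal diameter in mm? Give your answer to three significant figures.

D ≈ 160 mm

Swamee-Jain (Type III): D = 0.66·[ε^1.25·(LQ²/(gh_f))^4.75 + ν·Q^9.4·(L/(gh_f))^5.2]^0.04
LQ²/(gh_f) = 0.006735; L/(gh_f) = 3.694
Term 1 = ε^1.25·(…)^4.75 = 2.34×10^-16; Term 2 = ν·Q^9.4·(…)^5.2 = 1.83×10^-16
D = 0.66·(2.34×10^-16 + 1.83×10^-16)^0.04 = 0.1601 m = 160 mm
Check: V = 2.12 m/s, Re = 2.22×10^5, f = 0.01790, h_f = 20.3 m ≈ 21.8 m ✓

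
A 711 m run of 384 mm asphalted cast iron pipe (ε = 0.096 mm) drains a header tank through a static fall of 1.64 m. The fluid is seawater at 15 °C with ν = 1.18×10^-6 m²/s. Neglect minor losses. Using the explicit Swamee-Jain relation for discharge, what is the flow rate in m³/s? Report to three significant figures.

Swamee-Jain (Type II): Q = -0.965·√(gD⁵h_f/L)·ln[ε/(3.7D) + √(3.17ν²L/(gD³h_f))]
√(gD⁵h_f/L) = √(9.81·0.384⁵·1.64/711) = 0.01375
ε/(3.7D) = 6.76×10^-5; √(3.17ν²L/(gD³h_f)) = 5.87×10^-5
Q = -0.965·0.01375·ln(1.263×10^-4) = 0.1191 m³/s
Check: V = 1.03 m/s, Re = 3.35×10^5, f = 0.01652, h_f = 1.65 m ≈ 1.64 m ✓

Q ≈ 0.119 m³/s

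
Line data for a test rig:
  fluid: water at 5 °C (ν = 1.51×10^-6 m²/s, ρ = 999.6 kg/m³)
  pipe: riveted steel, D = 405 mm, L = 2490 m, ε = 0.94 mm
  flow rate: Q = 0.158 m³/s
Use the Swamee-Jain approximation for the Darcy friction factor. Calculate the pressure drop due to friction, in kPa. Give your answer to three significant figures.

V = 4Q/(πD²) = 4·0.158/(π·0.405²) = 1.226 m/s
Re = VD/ν = 1.226·0.405/1.51×10^-6 = 3.29×10^5 → turbulent
ε/D = 0.94/405 = 0.00232
Swamee-Jain: f = 0.02501
h_f = f(L/D)V²/(2g) = 0.02501·(2490/0.405)·1.226²/(2·9.81) = 11.79 m
Δp = ρg·h_f = 999.6·9.81·11.79 = 115.6 kPa

Δp ≈ 116 kPa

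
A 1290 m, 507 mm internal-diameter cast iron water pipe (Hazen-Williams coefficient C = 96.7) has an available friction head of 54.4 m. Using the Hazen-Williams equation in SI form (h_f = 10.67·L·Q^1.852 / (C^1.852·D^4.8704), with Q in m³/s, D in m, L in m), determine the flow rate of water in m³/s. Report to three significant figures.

Rearranging: Q = [h_f·C^1.852·D^4.8704 / (10.67·L)]^(1/1.852)
Q = [54.4·96.7^1.852·0.507^4.8704 / (10.67·1290)]^0.540 = 0.8167 m³/s

Q ≈ 0.817 m³/s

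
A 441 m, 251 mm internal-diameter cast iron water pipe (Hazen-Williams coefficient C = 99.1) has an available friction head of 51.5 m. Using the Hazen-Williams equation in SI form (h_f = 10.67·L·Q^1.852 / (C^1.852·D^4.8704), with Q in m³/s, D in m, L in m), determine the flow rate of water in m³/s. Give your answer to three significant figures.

Q ≈ 0.228 m³/s

Rearranging: Q = [h_f·C^1.852·D^4.8704 / (10.67·L)]^(1/1.852)
Q = [51.5·99.1^1.852·0.251^4.8704 / (10.67·441)]^0.540 = 0.2283 m³/s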